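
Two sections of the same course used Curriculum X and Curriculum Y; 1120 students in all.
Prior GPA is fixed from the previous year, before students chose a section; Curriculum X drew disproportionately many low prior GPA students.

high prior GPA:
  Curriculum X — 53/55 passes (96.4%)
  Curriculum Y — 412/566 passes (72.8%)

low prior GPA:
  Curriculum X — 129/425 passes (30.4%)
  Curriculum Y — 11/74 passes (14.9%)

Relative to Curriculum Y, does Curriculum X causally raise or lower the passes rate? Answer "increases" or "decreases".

increases

The prior GPA band-specific comparison favours Curriculum X throughout, but the pooled figures favour Curriculum Y. The question is whether to condition on prior GPA band.
Prior GPA band differs across teaching methods for reasons unrelated to any effect of the teaching method itself, and it separately predicts the outcome — a classic confounder. We must compare within prior GPA band levels.
Within each level — high prior GPA: 96.4% vs 72.8%; low prior GPA: 30.4% vs 14.9% — Curriculum X is higher every time.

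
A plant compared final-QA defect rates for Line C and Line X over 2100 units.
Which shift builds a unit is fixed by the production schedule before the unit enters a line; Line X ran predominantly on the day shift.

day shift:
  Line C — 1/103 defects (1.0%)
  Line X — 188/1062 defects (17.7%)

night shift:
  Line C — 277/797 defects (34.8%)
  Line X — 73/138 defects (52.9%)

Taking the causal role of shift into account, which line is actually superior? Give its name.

Within every shift level Line C has the lower rate, yet pooled Line X does — Simpson's reversal.
Since shift is a pre-existing factor (not a product of the line) and it affects the outcome on its own, it is a confounder. The stratified rates, not the pooled rate, identify the causal effect.
Within each level — day shift: 1.0% vs 17.7%; night shift: 34.8% vs 52.9% — Line C is lower every time.

Line C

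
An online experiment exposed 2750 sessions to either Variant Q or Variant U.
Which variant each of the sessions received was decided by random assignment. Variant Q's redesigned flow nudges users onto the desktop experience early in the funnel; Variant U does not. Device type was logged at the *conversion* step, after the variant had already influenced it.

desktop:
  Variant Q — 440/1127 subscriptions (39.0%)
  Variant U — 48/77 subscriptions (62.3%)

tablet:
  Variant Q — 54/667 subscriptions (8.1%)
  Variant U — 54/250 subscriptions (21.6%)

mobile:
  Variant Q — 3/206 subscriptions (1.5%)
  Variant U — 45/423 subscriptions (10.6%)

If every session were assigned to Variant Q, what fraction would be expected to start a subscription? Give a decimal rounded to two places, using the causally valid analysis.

0.25

Within every device type level Variant U has the higher rate, yet pooled Variant Q does — Simpson's reversal.
Device type is recorded after the variant and is itself shifted by it — it sits on the causal path from variant to outcome. Conditioning on a mediator would strip out part of the effect we want; the pooled comparison gives the total causal effect.
So P(outcome | do(Variant Q)) is just the pooled rate for Variant Q: 497/2000 = 0.248.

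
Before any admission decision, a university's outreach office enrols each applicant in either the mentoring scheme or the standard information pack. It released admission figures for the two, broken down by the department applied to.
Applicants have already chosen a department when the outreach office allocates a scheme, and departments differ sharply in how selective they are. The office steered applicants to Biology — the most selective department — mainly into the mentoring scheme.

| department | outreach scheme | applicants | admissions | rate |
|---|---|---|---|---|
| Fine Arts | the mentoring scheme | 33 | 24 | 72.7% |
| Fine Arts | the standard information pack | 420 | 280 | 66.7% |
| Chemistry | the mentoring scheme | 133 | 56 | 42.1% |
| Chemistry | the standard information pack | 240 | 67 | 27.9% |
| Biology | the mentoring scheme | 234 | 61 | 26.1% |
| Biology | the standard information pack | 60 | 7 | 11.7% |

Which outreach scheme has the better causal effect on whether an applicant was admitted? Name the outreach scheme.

the mentoring scheme

Department satisfies the back-door criterion: it is not a descendant of the outreach scheme, and it blocks the spurious path from outreach scheme to outcome. Adjusting for it (i.e., using the within-department rates) gives the causal effect.
Within each level — Fine Arts: 72.7% vs 66.7%; Chemistry: 42.1% vs 27.9%; Biology: 26.1% vs 11.7% — the mentoring scheme is higher every time.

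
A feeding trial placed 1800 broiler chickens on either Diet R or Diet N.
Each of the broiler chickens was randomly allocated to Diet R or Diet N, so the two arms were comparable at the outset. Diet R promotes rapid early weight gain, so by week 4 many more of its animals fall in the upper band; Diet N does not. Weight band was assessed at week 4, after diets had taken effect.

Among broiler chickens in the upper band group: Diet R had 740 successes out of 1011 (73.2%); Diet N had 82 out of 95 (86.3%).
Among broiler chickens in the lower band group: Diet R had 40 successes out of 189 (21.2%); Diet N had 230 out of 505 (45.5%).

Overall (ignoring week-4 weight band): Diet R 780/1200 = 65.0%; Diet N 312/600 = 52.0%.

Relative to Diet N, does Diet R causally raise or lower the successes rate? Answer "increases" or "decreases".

Within every week-4 weight band level Diet N has the higher rate, yet pooled Diet R does — Simpson's reversal.
Week-4 weight band here is a post-treatment variable shaped by the diet; conditioning on it would introduce bias rather than remove it. The overall comparison is the causal one.
Pooled: Diet R 65.0% vs Diet N 52.0%; Diet R is higher overall.

increases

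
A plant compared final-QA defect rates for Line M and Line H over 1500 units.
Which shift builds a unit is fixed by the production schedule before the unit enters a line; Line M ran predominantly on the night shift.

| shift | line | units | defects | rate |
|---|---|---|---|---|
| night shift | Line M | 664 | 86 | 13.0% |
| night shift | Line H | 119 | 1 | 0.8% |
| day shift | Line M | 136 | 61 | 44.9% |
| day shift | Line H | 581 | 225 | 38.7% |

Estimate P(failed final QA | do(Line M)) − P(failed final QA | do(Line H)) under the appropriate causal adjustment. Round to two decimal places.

+0.09

Line H is lower inside every shift stratum but Line M is lower in aggregate. Whether to stratify depends on how shift relates to the line.
Shift satisfies the back-door criterion: it is not a descendant of the line, and it blocks the spurious path from line to outcome. Adjusting for it (i.e., using the within-shift rates) gives the causal effect.
Adjusting over the population distribution of shift: 0.522·(0.130−0.008) + 0.478·(0.449−0.387) = +0.093.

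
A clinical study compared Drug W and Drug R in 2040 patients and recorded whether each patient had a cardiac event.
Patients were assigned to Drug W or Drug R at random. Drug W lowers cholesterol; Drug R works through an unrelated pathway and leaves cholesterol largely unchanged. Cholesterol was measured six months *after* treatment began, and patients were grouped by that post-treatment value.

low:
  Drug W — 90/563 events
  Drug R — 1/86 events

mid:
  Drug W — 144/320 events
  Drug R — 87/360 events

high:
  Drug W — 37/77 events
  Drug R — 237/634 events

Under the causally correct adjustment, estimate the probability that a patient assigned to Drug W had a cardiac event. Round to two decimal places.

0.28

Because the drug influences cholesterol, cholesterol is a post-treatment mediator, not a confounder. Stratifying on it would bias the estimate; the causal effect is the crude pooled difference.
So P(outcome | do(Drug W)) is just the pooled rate for Drug W: 271/960 = 0.282.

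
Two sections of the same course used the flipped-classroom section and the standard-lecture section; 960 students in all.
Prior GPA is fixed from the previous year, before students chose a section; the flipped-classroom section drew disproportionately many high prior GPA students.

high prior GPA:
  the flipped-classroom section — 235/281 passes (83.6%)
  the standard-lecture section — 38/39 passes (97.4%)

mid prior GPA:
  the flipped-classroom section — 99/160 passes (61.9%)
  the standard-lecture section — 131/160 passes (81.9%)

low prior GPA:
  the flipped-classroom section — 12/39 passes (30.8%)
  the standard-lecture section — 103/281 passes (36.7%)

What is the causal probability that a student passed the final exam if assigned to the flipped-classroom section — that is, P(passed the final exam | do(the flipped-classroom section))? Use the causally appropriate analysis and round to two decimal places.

0.59

Within every prior GPA band level the standard-lecture section has the higher rate, yet pooled the flipped-classroom section does — Simpson's reversal.
Prior GPA band is set before the teaching method has any effect — it is not caused by the teaching method — and it independently drives the outcome. That makes it a confounder, so the causal comparison is within prior GPA band levels.
Standardising the flipped-classroom section to the population prior GPA band mix: 0.333·235/281 + 0.333·99/160 + 0.333·12/39 = 0.588.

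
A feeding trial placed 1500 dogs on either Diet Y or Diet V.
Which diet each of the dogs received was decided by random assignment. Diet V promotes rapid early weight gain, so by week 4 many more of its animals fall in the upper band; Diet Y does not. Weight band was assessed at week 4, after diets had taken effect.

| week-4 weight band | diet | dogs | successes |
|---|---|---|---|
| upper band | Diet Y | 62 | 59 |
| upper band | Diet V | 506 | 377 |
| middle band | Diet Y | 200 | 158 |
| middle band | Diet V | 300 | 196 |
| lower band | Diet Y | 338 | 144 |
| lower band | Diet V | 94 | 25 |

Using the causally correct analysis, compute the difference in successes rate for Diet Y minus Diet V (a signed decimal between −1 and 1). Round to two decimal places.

Diet Y is higher inside every week-4 weight band stratum but Diet V is higher in aggregate. Whether to stratify depends on how week-4 weight band relates to the diet.
Week-4 weight band here is a post-treatment variable shaped by the diet; conditioning on it would introduce bias rather than remove it. The overall comparison is the causal one.
The causal difference is the pooled difference: 0.602 − 0.664 = -0.063.

-0.06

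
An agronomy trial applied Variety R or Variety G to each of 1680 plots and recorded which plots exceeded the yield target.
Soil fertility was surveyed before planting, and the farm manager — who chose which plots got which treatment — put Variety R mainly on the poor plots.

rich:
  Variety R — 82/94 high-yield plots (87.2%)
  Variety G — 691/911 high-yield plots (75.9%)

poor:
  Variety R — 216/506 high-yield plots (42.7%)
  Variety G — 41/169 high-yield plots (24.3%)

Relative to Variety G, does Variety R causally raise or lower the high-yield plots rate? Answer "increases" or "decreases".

Soil fertility is set before the variety has any effect — it is not caused by the variety — and it independently drives the outcome. That makes it a confounder, so the causal comparison is within soil fertility levels.
Within each level — rich: 87.2% vs 75.9%; poor: 42.7% vs 24.3% — Variety R is higher every time.

increases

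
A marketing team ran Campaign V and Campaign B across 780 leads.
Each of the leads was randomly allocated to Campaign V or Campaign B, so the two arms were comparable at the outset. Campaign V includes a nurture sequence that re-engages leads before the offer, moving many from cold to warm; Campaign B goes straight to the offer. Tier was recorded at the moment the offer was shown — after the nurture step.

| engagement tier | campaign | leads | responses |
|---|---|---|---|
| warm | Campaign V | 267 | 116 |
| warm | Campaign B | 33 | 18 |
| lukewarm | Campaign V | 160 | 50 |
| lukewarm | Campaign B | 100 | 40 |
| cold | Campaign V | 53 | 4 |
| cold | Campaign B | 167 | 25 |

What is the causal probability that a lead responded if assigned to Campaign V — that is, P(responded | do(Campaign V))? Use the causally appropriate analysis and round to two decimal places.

Engagement tier here is a post-treatment variable shaped by the campaign; conditioning on it would introduce bias rather than remove it. The overall comparison is the causal one.
So P(outcome | do(Campaign V)) is just the pooled rate for Campaign V: 170/480 = 0.354.

0.35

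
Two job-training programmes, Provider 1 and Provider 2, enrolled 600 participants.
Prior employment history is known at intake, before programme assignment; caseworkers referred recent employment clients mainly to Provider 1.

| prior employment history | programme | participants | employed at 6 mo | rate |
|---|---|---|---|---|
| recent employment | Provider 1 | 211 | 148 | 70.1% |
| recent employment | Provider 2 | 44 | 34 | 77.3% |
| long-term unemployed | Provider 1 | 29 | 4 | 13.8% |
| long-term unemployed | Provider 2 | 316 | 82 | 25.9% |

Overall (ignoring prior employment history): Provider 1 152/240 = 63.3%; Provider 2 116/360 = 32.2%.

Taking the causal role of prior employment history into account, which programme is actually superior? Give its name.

Within every prior employment history level Provider 2 has the higher rate, yet pooled Provider 1 does — Simpson's reversal.
Prior employment history satisfies the back-door criterion: it is not a descendant of the programme, and it blocks the spurious path from programme to outcome. Adjusting for it (i.e., using the within-prior employment history rates) gives the causal effect.
Within each level — recent employment: 70.1% vs 77.3%; long-term unemployed: 13.8% vs 25.9% — Provider 2 is higher every time.

Provider 2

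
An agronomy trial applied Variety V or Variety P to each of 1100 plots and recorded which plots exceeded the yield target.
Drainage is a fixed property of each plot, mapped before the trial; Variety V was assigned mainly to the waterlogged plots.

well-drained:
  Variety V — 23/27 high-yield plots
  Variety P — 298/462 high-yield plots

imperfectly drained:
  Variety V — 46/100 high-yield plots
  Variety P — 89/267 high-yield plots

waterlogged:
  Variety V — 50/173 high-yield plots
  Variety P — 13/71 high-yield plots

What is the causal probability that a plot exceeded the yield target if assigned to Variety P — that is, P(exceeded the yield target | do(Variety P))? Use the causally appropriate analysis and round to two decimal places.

0.44

The stratified and pooled comparisons disagree (Variety V wins within each field drainage; Variety P wins overall), so the answer turns on the causal role of field drainage.
Here field drainage is a common cause — it drives both which variety a case falls under and the outcome. The crude comparison mixes populations; the stratum-specific rates are the causally relevant ones.
Standardising Variety P to the population field drainage mix: 0.445·298/462 + 0.334·89/267 + 0.222·13/71 = 0.439.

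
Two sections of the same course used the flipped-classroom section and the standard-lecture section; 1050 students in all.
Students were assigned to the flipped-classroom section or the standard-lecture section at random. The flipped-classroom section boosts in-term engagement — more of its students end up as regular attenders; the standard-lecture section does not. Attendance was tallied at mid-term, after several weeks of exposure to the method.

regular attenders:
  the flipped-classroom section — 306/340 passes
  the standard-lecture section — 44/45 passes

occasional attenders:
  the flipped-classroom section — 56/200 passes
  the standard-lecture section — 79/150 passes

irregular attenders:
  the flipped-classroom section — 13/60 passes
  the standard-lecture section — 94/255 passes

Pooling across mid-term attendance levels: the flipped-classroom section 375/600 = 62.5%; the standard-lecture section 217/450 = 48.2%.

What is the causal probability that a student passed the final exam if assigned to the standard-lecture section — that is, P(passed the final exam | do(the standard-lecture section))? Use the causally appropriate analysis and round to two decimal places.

0.48

The stratified and pooled comparisons disagree (the standard-lecture section wins within each mid-term attendance; the flipped-classroom section wins overall), so the answer turns on the causal role of mid-term attendance.
Stratifying would compare teaching methods among students the teaching methods themselves sorted into mid-term attendance groups — a form of selection on an intermediate. The unconditioned pooled rates give the total causal effect.
So P(outcome | do(the standard-lecture section)) is just the pooled rate for the standard-lecture section: 217/450 = 0.482.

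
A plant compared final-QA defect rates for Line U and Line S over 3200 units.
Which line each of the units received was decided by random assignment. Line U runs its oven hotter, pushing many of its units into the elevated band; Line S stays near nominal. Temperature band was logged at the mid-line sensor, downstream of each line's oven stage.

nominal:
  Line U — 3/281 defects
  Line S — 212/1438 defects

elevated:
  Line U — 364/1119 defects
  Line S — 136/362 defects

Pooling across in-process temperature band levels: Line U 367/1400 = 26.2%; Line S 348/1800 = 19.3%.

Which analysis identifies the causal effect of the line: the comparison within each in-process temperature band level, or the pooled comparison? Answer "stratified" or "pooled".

pooled

In-process temperature band here is a post-treatment variable shaped by the line; conditioning on it would introduce bias rather than remove it. The overall comparison is the causal one.
Pooled: Line U 26.2% vs Line S 19.3%; Line S is lower overall.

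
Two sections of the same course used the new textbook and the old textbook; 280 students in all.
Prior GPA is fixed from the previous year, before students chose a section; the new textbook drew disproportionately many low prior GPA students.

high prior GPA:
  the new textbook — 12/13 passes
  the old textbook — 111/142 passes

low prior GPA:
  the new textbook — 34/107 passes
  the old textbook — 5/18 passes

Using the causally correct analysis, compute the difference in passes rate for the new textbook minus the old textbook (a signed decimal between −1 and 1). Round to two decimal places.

The prior GPA band-specific comparison favours the new textbook throughout, but the pooled figures favour the old textbook. The question is whether to condition on prior GPA band.
Here prior GPA band is a common cause — it drives both which teaching method a case falls under and the outcome. The crude comparison mixes populations; the stratum-specific rates are the causally relevant ones.
Adjusting over the population distribution of prior GPA band: 0.554·(0.923−0.782) + 0.446·(0.318−0.278) = +0.096.

+0.10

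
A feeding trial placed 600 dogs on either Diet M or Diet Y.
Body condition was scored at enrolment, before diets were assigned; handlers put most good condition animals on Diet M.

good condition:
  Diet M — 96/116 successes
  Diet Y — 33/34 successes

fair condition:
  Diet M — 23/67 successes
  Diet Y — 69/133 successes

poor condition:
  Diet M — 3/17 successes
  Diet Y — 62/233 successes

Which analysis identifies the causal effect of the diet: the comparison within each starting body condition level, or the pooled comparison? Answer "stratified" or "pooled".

Here starting body condition is a common cause — it drives both which diet a case falls under and the outcome. The crude comparison mixes populations; the stratum-specific rates are the causally relevant ones.
Within each level — good condition: 82.8% vs 97.1%; fair condition: 34.3% vs 51.9%; poor condition: 17.6% vs 26.6% — Diet Y is higher every time.

stratified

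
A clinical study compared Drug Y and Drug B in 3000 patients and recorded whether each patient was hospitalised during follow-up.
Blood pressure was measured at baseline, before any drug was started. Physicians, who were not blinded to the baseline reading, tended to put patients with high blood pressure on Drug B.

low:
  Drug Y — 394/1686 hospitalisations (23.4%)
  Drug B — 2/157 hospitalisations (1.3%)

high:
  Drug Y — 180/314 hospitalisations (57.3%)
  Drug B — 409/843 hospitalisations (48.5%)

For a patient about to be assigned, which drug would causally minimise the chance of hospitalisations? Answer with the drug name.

Drug B

Blood pressure is set before the drug has any effect — it is not caused by the drug — and it independently drives the outcome. That makes it a confounder, so the causal comparison is within blood pressure levels.
Within each level — low: 23.4% vs 1.3%; high: 57.3% vs 48.5% — Drug B is lower every time.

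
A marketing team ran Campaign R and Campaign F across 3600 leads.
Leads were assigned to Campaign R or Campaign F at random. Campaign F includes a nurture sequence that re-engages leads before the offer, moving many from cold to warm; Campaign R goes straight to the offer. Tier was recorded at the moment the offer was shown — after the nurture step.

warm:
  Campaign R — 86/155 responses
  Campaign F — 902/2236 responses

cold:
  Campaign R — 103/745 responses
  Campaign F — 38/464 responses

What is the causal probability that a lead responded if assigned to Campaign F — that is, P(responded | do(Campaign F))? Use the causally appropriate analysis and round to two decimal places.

0.35

Within every engagement tier level Campaign R has the higher rate, yet pooled Campaign F does — Simpson's reversal.
Engagement tier here is a post-treatment variable shaped by the campaign; conditioning on it would introduce bias rather than remove it. The overall comparison is the causal one.
So P(outcome | do(Campaign F)) is just the pooled rate for Campaign F: 940/2700 = 0.348.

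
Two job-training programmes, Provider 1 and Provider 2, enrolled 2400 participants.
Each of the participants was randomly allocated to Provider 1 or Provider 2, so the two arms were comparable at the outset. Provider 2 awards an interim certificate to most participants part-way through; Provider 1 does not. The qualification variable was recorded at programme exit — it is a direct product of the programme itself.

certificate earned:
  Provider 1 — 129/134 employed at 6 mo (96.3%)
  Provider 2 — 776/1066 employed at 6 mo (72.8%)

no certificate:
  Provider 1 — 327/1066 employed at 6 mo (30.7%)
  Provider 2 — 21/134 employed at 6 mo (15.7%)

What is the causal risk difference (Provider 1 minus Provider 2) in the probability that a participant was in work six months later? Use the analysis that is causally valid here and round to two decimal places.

-0.28

Within every qualification attained during the programme level Provider 1 has the higher rate, yet pooled Provider 2 does — Simpson's reversal.
Qualification attained during the programme is downstream of the programme. One should not condition on a consequence of treatment, so the overall rates are the right comparison.
The causal difference is the pooled difference: 0.380 − 0.664 = -0.284.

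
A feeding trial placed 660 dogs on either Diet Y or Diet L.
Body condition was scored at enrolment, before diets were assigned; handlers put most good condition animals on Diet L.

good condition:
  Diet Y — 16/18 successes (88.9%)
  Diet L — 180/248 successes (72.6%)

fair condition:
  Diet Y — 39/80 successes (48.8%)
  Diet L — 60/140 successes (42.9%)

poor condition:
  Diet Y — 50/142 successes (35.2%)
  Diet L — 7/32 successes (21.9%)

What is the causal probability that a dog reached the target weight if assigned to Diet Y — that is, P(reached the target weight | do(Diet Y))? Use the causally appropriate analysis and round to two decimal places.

0.61

The starting body condition-specific comparison favours Diet Y throughout, but the pooled figures favour Diet L. The question is whether to condition on starting body condition.
Since starting body condition is a pre-existing factor (not a product of the diet) and it affects the outcome on its own, it is a confounder. The stratified rates, not the pooled rate, identify the causal effect.
Standardising Diet Y to the population starting body condition mix: 0.403·16/18 + 0.333·39/80 + 0.264·50/142 = 0.614.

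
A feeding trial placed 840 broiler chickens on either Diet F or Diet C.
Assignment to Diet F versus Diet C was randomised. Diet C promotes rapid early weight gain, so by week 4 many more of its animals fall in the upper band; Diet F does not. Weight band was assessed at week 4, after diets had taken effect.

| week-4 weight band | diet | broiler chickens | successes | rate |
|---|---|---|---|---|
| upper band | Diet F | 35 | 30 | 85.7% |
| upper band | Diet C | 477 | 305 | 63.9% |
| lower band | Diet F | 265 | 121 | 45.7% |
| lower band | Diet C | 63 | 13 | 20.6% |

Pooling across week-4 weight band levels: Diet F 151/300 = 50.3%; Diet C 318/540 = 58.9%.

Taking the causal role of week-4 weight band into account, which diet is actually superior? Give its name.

Diet C

Week-4 weight band is recorded after the diet and is itself shifted by it — it sits on the causal path from diet to outcome. Conditioning on a mediator would strip out part of the effect we want; the pooled comparison gives the total causal effect.
Pooled: Diet F 50.3% vs Diet C 58.9%; Diet C is higher overall.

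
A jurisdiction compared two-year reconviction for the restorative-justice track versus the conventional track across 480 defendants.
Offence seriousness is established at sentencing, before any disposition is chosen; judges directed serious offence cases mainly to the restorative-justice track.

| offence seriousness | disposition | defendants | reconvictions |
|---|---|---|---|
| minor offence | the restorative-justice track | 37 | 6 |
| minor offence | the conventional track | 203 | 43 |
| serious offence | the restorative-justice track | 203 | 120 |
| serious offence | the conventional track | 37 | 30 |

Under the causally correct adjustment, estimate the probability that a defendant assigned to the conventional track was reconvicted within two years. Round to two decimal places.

The stratified and pooled comparisons disagree (the restorative-justice track wins within each offence seriousness; the conventional track wins overall), so the answer turns on the causal role of offence seriousness.
Here offence seriousness is a common cause — it drives both which disposition a case falls under and the outcome. The crude comparison mixes populations; the stratum-specific rates are the causally relevant ones.
Standardising the conventional track to the population offence seriousness mix: 0.500·43/203 + 0.500·30/37 = 0.511.

0.51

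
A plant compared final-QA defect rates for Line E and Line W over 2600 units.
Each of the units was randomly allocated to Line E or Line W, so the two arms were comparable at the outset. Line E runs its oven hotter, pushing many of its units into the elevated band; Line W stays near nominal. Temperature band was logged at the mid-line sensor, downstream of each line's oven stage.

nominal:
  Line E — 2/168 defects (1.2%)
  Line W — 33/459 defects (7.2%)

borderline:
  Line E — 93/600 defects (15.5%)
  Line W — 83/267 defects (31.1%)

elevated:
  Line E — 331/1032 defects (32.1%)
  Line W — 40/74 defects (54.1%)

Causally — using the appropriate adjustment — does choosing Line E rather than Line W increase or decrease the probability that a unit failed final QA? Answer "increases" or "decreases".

Within every in-process temperature band level Line E has the lower rate, yet pooled Line W does — Simpson's reversal.
Because the line influences in-process temperature band, in-process temperature band is a post-treatment mediator, not a confounder. Stratifying on it would bias the estimate; the causal effect is the crude pooled difference.
Pooled: Line E 23.7% vs Line W 19.5%; Line W is lower overall.

increases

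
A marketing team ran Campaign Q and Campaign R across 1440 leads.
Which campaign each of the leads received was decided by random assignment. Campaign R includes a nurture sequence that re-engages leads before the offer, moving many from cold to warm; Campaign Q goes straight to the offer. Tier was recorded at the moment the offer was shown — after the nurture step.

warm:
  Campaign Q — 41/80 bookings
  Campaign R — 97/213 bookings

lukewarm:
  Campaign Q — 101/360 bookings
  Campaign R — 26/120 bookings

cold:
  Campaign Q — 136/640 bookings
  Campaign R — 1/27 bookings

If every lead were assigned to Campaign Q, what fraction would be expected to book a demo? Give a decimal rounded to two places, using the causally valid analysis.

The stratified and pooled comparisons disagree (Campaign Q wins within each engagement tier; Campaign R wins overall), so the answer turns on the causal role of engagement tier.
Engagement tier is downstream of the campaign. One should not condition on a consequence of treatment, so the overall rates are the right comparison.
So P(outcome | do(Campaign Q)) is just the pooled rate for Campaign Q: 278/1080 = 0.257.

0.26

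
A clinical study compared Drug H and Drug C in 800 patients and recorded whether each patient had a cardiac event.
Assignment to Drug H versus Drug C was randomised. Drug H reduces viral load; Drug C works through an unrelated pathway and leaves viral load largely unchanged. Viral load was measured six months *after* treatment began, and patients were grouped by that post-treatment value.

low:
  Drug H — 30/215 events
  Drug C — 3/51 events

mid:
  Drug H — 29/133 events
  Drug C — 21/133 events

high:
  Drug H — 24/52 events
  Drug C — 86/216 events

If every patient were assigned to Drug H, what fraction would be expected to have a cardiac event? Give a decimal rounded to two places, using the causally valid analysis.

The stratified and pooled comparisons disagree (Drug C wins within each viral load; Drug H wins overall), so the answer turns on the causal role of viral load.
Viral load lies on the pathway drug → viral load → outcome, so adjusting for it blocks the indirect effect. For the total causal effect of drug, use the unadjusted pooled rates.
So P(outcome | do(Drug H)) is just the pooled rate for Drug H: 83/400 = 0.207.

0.21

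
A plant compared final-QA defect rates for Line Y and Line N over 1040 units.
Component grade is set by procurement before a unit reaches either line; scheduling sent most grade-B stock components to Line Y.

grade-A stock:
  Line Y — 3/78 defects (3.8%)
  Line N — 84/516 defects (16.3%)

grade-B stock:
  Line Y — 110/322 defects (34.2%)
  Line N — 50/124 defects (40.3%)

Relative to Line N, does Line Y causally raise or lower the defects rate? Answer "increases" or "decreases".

decreases

Within every component grade level Line Y has the lower rate, yet pooled Line N does — Simpson's reversal.
Component grade satisfies the back-door criterion: it is not a descendant of the line, and it blocks the spurious path from line to outcome. Adjusting for it (i.e., using the within-component grade rates) gives the causal effect.
Within each level — grade-A stock: 3.8% vs 16.3%; grade-B stock: 34.2% vs 40.3% — Line Y is lower every time.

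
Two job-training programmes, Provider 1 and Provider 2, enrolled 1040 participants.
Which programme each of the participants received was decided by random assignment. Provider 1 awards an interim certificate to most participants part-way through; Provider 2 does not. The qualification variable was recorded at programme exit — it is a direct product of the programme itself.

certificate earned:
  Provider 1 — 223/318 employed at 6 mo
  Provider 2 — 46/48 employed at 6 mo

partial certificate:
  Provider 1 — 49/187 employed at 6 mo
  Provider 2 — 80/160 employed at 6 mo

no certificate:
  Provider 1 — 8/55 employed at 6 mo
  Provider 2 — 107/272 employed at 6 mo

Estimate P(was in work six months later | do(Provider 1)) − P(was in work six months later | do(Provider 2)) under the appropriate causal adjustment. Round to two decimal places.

Provider 2 is higher inside every qualification attained during the programme stratum but Provider 1 is higher in aggregate. Whether to stratify depends on how qualification attained during the programme relates to the programme.
Qualification attained during the programme is downstream of the programme. One should not condition on a consequence of treatment, so the overall rates are the right comparison.
The causal difference is the pooled difference: 0.500 − 0.485 = +0.015.

+0.01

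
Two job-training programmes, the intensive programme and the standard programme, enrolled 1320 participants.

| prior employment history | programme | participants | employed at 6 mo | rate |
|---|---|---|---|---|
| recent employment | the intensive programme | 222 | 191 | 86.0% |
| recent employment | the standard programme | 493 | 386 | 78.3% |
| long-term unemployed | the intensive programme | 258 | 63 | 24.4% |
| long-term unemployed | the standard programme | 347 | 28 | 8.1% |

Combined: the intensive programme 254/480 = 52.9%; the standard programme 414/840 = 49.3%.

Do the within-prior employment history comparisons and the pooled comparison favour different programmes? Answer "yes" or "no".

Within each prior employment history level (recent employment 86.0% vs 78.3%; long-term unemployed 24.4% vs 8.1%), the intensive programme has the higher rate every time. Pooled: 52.9% vs 49.3% — the intensive programme has the higher rate overall. They agree.

no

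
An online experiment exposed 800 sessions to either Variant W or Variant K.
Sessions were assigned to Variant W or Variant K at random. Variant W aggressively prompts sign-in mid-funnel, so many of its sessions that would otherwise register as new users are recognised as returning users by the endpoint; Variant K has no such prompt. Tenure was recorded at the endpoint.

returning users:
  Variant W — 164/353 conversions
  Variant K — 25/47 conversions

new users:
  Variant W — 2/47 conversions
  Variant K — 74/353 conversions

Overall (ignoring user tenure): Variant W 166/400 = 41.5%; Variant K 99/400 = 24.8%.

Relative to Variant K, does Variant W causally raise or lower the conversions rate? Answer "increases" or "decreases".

Within every user tenure level Variant K has the higher rate, yet pooled Variant W does — Simpson's reversal.
The distribution of user tenure is itself part of what the variant does — it is an intermediate outcome. Holding it fixed would remove that part of the effect; the total effect is the pooled difference.
Pooled: Variant W 41.5% vs Variant K 24.8%; Variant W is higher overall.

increases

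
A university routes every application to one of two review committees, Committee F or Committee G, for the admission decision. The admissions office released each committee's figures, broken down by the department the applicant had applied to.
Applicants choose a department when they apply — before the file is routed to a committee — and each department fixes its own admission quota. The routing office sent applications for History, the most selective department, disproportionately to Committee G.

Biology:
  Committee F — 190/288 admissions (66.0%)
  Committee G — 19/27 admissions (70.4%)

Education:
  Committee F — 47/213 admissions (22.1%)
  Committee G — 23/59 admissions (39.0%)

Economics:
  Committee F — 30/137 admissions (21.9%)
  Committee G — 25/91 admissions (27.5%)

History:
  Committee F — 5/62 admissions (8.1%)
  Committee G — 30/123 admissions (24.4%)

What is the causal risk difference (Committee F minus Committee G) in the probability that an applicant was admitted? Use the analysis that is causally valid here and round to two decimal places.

The imbalance in department arose from how applicants were allocated, not from anything the review committee did; and department independently affects the outcome. The pooled gap is confounded — condition on department.
Adjusting over the population distribution of department: 0.315·(0.660−0.704) + 0.272·(0.221−0.390) + 0.228·(0.219−0.275) + 0.185·(0.081−0.244) = -0.103.

-0.10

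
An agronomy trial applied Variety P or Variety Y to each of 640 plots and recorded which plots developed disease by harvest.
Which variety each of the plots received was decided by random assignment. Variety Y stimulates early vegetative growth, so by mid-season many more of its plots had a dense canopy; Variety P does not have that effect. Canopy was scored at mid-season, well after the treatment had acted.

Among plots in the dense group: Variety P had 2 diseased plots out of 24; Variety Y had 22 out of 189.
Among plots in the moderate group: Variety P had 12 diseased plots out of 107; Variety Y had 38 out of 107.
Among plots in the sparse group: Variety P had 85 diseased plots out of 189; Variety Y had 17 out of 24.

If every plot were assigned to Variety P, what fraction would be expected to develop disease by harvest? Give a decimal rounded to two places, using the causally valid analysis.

Mid-season canopy is downstream of the variety. One should not condition on a consequence of treatment, so the overall rates are the right comparison.
So P(outcome | do(Variety P)) is just the pooled rate for Variety P: 99/320 = 0.309.

0.31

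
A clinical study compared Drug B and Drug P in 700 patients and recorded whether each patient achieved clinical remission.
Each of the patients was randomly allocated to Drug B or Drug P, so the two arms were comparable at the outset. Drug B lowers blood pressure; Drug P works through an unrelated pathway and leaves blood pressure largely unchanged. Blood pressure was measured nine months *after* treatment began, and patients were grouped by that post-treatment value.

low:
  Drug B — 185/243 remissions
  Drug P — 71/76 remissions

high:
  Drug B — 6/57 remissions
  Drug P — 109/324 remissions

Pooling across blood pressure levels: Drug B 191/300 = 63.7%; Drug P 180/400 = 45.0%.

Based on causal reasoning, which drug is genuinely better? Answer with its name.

Blood pressure is recorded after the drug and is itself shifted by it — it sits on the causal path from drug to outcome. Conditioning on a mediator would strip out part of the effect we want; the pooled comparison gives the total causal effect.
Pooled: Drug B 63.7% vs Drug P 45.0%; Drug B is higher overall.

Drug B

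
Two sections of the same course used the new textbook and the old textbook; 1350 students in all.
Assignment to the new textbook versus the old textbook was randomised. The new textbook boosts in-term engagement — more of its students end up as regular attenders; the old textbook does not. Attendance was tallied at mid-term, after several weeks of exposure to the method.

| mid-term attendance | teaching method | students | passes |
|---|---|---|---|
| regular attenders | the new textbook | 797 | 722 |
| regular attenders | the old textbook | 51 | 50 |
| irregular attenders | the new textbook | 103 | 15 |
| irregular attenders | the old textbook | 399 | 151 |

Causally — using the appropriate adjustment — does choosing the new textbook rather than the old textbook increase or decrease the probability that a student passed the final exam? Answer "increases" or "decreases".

increases

The distribution of mid-term attendance is itself part of what the teaching method does — it is an intermediate outcome. Holding it fixed would remove that part of the effect; the total effect is the pooled difference.
Pooled: the new textbook 81.9% vs the old textbook 44.7%; the new textbook is higher overall.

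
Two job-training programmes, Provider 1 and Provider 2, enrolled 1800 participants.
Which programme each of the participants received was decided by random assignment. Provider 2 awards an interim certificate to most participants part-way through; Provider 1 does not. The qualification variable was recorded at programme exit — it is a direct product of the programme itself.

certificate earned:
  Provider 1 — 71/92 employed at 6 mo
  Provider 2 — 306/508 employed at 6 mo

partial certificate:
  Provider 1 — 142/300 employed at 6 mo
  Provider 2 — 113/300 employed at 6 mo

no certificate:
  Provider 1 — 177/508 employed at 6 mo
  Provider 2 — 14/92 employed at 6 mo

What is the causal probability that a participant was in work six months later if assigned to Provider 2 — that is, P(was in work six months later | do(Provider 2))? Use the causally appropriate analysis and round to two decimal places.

Within every qualification attained during the programme level Provider 1 has the higher rate, yet pooled Provider 2 does — Simpson's reversal.
Qualification attained during the programme is downstream of the programme. One should not condition on a consequence of treatment, so the overall rates are the right comparison.
So P(outcome | do(Provider 2)) is just the pooled rate for Provider 2: 433/900 = 0.481.

0.48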